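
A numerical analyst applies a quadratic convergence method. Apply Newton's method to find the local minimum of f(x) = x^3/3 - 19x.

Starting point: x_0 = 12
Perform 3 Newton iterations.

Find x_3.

f(x) = x^3/3 - 19x
f'(x) = x^2 - 19, f''(x) = 2x
Newton update: x_{n+1} = x_n - (x_n^2 - 19)/(2*x_n)
Step 1: x_0 = 12, f'=125, f''=24, x_1 = 163/24
Step 2: x_1 = 163/24, f'=15625/576, f''=163/12, x_2 = 37513/7824
Step 3: x_2 = 37513/7824, f'=244140625/61214976, f''=37513/3912, x_3 = 2570309713/587003424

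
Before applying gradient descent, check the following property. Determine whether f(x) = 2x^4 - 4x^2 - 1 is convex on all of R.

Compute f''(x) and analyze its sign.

f(x) = 2x^4 - 4x^2 - 1
f'(x) = 8x^3 + -8x
f''(x) = 24x^2 + -8
f''(0) = -8 < 0, so not convex near x = 0
Therefore, f is not globally convex on R.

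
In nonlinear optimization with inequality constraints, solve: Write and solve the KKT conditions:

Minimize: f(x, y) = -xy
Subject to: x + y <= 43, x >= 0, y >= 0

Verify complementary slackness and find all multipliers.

Problem: min -xy s.t. x + y <= 43 (multiplier lambda), x >= 0 (mu_x), y >= 0 (mu_y)
KKT stationarity: -y + lambda - mu_x = 0, -x + lambda - mu_y = 0, with lambda, mu_x, mu_y >= 0
Complementary slackness: lambda*(x + y - 43) = 0, mu_x*x = 0, mu_y*y = 0
If lambda = 0: y = -mu_x <= 0 and x = -mu_y <= 0 force x = y = 0 with f = 0; but x = y = 43/2 is feasible with f = -1849/4 < 0, so this is not the minimum. Hence lambda > 0 and x + y = 43.
Try x > 0, y > 0 (so mu_x = mu_y = 0): y = lambda, x = lambda => x = y = lambda
x + y = 43 => 2*lambda = 43 => lambda = 43/2
x* = y* = 43/2 > 0, consistent with mu_x = mu_y = 0.
(Any feasible point with x = 0 or y = 0 has f = 0 > -1849/4, so the minimum is not on those boundaries.)
min(-xy) = -1849/4 (i.e. max xy = 1849/4)
Multipliers: lambda = 43/2, mu_x = 0, mu_y = 0
Complementary slackness: lambda*(x + y - 43) = 43/2*(43/2 + 43/2 - 43) = 0, mu_x*x = 0*43/2 = 0, mu_y*y = 0*43/2 = 0. Satisfied.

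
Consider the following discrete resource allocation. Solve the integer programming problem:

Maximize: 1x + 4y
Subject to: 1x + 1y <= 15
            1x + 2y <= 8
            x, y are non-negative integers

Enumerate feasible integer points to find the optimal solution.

Constraint 1: 1x + 1y <= 15
Constraint 2: 1x + 2y <= 8
Feasible x range (need y >= 0): 0 <= x <= min(15/1, 8/1) => x in {0, ..., 8}.
Enumerate feasible integer points row by row (the coefficient of y is 4 > 0, so for each x the largest feasible y gives the best value):
  x = 0: y <= min((15 - 1*0)/1, (8 - 1*0)/2) => y in {0, ..., 4}; best 1*0 + 4*4 = 16
  x = 1: y <= min((15 - 1*1)/1, (8 - 1*1)/2) => y in {0, ..., 3}; best 1*1 + 4*3 = 13
  x = 2: y <= min((15 - 1*2)/1, (8 - 1*2)/2) => y in {0, ..., 3}; best 1*2 + 4*3 = 14
  x = 3: y <= min((15 - 1*3)/1, (8 - 1*3)/2) => y in {0, ..., 2}; best 1*3 + 4*2 = 11
  x = 4: y <= min((15 - 1*4)/1, (8 - 1*4)/2) => y in {0, ..., 2}; best 1*4 + 4*2 = 12
  x = 5: y <= min((15 - 1*5)/1, (8 - 1*5)/2) => y in {0, ..., 1}; best 1*5 + 4*1 = 9
  x = 6: y <= min((15 - 1*6)/1, (8 - 1*6)/2) => y in {0, ..., 1}; best 1*6 + 4*1 = 10
  x = 7: y <= min((15 - 1*7)/1, (8 - 1*7)/2) => y in {0}; best 1*7 + 4*0 = 7
  x = 8: y <= min((15 - 1*8)/1, (8 - 1*8)/2) => y in {0}; best 1*8 + 4*0 = 8
The maximum 1x + 4y = 16 is achieved at x = 0, y = 4.
Check: 1*0 + 1*4 = 4 <= 15 and 1*0 + 2*4 = 8 <= 8.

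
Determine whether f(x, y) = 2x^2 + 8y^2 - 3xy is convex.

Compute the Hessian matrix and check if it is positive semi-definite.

f(x,y) = 2x^2 + 8y^2 - 3xy
Hessian H = [[4, -3], [-3, 16]]
trace(H) = 20, det(H) = 55
Eigenvalues: (20 +/- sqrt(180)) / 2 = 16.71, 3.292
Since both eigenvalues > 0, f is convex.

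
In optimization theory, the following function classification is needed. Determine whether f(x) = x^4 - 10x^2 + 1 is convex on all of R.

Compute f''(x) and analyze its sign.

f(x) = x^4 - 10x^2 + 1
f'(x) = 4x^3 + -20x
f''(x) = 12x^2 + -20
f''(0) = -20 < 0, so not convex near x = 0
Therefore, f is not globally convex on R.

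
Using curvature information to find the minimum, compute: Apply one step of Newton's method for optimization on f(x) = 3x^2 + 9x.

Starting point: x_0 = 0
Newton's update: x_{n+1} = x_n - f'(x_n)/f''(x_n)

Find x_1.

f(x) = 3x^2 + 9x
f'(x) = 6x + (9), f''(x) = 6
Newton step: x_1 = x_0 - f'(x_0)/f''(x_0)
f'(0) = 9
x_1 = 0 - 9/6 = -3/2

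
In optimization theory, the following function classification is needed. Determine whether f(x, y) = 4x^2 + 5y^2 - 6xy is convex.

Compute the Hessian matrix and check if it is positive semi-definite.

f(x,y) = 4x^2 + 5y^2 - 6xy
Hessian H = [[8, -6], [-6, 10]]
trace(H) = 18, det(H) = 44
Eigenvalues: (18 +/- sqrt(148)) / 2 = 15.08, 2.917
Since both eigenvalues > 0, f is convex.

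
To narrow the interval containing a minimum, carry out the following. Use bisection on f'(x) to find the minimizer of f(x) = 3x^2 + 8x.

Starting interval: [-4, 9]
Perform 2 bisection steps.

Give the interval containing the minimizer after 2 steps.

Finding critical point of f(x) = 3x^2 + 8x using bisection on f'(x) = 6x + 8.
f'(x) = 0 when x = -4/3.
Starting interval: [-4, 9]
Step 1: mid = 5/2, f'(mid) = 23, new interval = [-4, 5/2]
Step 2: mid = -3/4, f'(mid) = 7/2, new interval = [-4, -3/4]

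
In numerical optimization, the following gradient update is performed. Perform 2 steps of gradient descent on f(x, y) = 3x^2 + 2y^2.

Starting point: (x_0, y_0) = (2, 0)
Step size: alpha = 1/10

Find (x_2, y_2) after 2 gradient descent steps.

f(x,y) = 3x^2 + 2y^2
grad_x = 6x + 0y, grad_y = 4y + 0x
Step 1: grad = (12, 0), (4/5, 0)
Step 2: grad = (24/5, 0), (8/25, 0)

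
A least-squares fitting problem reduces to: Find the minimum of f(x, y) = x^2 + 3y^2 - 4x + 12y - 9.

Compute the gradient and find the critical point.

f(x,y) = x^2 + 3y^2 - 4x + 12y - 9
df/dx = 2x + (-4) = 0  =>  x = 2
df/dy = 6y + (12) = 0  =>  y = -2
f(2, -2) = 1*(2)^2 + 3*(-2)^2 + -4*(2) + 12*(-2) + -9 = -25
Hessian is diagonal with entries 2, 6 > 0, so this is a minimum.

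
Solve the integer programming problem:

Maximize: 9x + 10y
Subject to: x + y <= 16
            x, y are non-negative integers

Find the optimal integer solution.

Objective: 9x + 10y, constraint: x + y <= 16
Coefficient of y is 10 > coefficient of x is 9, so allocate the entire budget to y.
Optimal: x = 0, y = 16, value = 160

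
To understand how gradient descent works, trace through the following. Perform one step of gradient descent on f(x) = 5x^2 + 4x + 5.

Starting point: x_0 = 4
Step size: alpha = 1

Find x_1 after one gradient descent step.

f(x) = 5x^2 + 4x + 5
f'(x) = 10x + 4
f'(4) = 10*4 + (4) = 44
x_1 = x_0 - alpha * f'(x_0) = 4 - 1 * 44 = -40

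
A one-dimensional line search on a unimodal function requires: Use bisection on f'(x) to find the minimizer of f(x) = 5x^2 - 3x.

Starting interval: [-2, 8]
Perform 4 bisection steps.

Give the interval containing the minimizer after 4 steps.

Finding critical point of f(x) = 5x^2 - 3x using bisection on f'(x) = 10x + -3.
f'(x) = 0 when x = 3/10.
Starting interval: [-2, 8]
Step 1: mid = 3, f'(mid) = 27, new interval = [-2, 3]
Step 2: mid = 1/2, f'(mid) = 2, new interval = [-2, 1/2]
Step 3: mid = -3/4, f'(mid) = -21/2, new interval = [-3/4, 1/2]
Step 4: mid = -1/8, f'(mid) = -17/4, new interval = [-1/8, 1/2]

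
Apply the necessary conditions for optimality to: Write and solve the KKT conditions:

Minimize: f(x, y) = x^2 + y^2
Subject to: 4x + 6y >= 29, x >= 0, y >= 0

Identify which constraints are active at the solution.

KKT conditions for min x^2 + y^2 s.t. 4x + 6y >= 29, x >= 0, y >= 0:
Stationarity: 2x = mu*4 + mu_x, 2y = mu*6 + mu_y, with mu, mu_x, mu_y >= 0
Complementary slackness: mu*(4x + 6y - 29) = 0, mu_x*x = 0, mu_y*y = 0
(0, 0) is infeasible (4*0 + 6*0 < 29), so if mu = 0 stationarity would force x = mu_x/2 >= 0, y = mu_y/2 >= 0 with mu_x*x = mu_y*y = 0, i.e. x = y = 0: contradiction. Hence mu > 0 and 4x + 6y = 29 is active.
Try x > 0, y > 0 (so mu_x = mu_y = 0): x = 4*mu/2, y = 6*mu/2
Substitute: 4*(4*mu/2) + 6*(6*mu/2) = 29
  mu*52/2 = 29 => mu = 29/26
x* = 29/13 > 0, y* = 87/26 > 0, consistent with mu_x = mu_y = 0.
f is convex and the constraints are linear, so this KKT point is the global minimum.
f* = 841/52
Active constraints: 4x + 6y >= 29 (holds with equality, mu = 29/26 > 0); x >= 0 and y >= 0 are inactive (mu_x = mu_y = 0).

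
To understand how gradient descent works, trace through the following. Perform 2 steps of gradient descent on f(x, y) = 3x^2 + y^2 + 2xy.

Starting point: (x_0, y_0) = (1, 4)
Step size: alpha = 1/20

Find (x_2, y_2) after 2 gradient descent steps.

f(x,y) = 3x^2 + y^2 + 2xy
grad_x = 6x + 2y, grad_y = 2y + 2x
Step 1: grad = (14, 10), (3/10, 7/2)
Step 2: grad = (44/5, 38/5), (-7/50, 78/25)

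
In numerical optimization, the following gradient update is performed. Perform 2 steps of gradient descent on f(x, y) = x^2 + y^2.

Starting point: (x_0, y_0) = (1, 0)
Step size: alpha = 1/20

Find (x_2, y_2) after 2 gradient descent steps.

f(x,y) = x^2 + y^2
grad_x = 2x + 0y, grad_y = 2y + 0x
Step 1: grad = (2, 0), (9/10, 0)
Step 2: grad = (9/5, 0), (81/100, 0)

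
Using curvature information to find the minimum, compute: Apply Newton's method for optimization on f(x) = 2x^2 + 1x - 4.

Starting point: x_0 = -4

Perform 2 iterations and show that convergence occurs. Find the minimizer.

f(x) = 2x^2 + 1x - 4, f'(x) = 4x + (1), f''(x) = 4
Step 1: f'(-4) = -15, x_1 = -4 - -15/4 = -1/4
Step 2: f'(-1/4) = 0, x_2 = -1/4 (converged)
Newton's method converges in 1 step for quadratics.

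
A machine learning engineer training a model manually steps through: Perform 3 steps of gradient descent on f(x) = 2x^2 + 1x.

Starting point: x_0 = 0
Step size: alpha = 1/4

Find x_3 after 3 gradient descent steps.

f(x) = 2x^2 + 1x, f'(x) = 4x + (1)
Step 1: f'(0) = 1, x_1 = 0 - 1/4 * 1 = -1/4
Step 2: f'(-1/4) = 0, x_2 = -1/4 - 1/4 * 0 = -1/4
Step 3: f'(-1/4) = 0, x_3 = -1/4 - 1/4 * 0 = -1/4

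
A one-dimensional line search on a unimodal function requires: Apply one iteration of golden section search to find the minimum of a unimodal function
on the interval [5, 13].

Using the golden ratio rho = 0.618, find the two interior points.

Golden section search on [5, 13].
Golden ratio rho = 0.618 (approx).
Interior points:
  x_1 = 5 + (1-0.618)*8 = 8.0560
  x_2 = 5 + 0.618*8 = 9.9440
Compare f(x_1) and f(x_2) to determine which subinterval to keep.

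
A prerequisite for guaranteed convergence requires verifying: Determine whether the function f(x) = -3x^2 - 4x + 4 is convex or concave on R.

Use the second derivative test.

f(x) = -3x^2 - 4x + 4
f'(x) = -6x - 4
f''(x) = -6
Since f''(x) = -6 < 0 for all x, f is concave on R.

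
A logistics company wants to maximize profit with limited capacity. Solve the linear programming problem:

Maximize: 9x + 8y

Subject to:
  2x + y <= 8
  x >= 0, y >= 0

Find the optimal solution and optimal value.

The feasible region has vertices at [(0, 0), (4, 0), (0, 8)].
Checking objective 9x + 8y at each vertex:
  (0, 0): 9*0 + 8*0 = 0
  (4, 0): 9*4 + 8*0 = 36
  (0, 8): 9*0 + 8*8 = 64
Maximum is 64 at (0, 8).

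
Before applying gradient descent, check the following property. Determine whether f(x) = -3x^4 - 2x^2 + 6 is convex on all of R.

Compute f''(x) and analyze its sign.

f(x) = -3x^4 - 2x^2 + 6
f'(x) = -12x^3 + -4x
f''(x) = -36x^2 + -4
f''(x) = -36x^2 + -4 <= -4 < 0 for all x
Therefore, f is concave on R.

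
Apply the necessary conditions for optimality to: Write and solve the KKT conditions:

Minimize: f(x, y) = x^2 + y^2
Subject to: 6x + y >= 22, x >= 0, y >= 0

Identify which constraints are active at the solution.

KKT conditions for min x^2 + y^2 s.t. 6x + 1y >= 22, x >= 0, y >= 0:
Stationarity: 2x = mu*6 + mu_x, 2y = mu*1 + mu_y, with mu, mu_x, mu_y >= 0
Complementary slackness: mu*(6x + y - 22) = 0, mu_x*x = 0, mu_y*y = 0
(0, 0) is infeasible (6*0 + 1*0 < 22), so if mu = 0 stationarity would force x = mu_x/2 >= 0, y = mu_y/2 >= 0 with mu_x*x = mu_y*y = 0, i.e. x = y = 0: contradiction. Hence mu > 0 and 6x + y = 22 is active.
Try x > 0, y > 0 (so mu_x = mu_y = 0): x = 6*mu/2, y = 1*mu/2
Substitute: 6*(6*mu/2) + 1*(1*mu/2) = 22
  mu*37/2 = 22 => mu = 44/37
x* = 132/37 > 0, y* = 22/37 > 0, consistent with mu_x = mu_y = 0.
f is convex and the constraints are linear, so this KKT point is the global minimum.
f* = 484/37
Active constraints: 6x + y >= 22 (holds with equality, mu = 44/37 > 0); x >= 0 and y >= 0 are inactive (mu_x = mu_y = 0).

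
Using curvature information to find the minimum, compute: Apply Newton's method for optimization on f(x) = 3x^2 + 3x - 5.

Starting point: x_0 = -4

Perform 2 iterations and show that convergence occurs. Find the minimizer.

f(x) = 3x^2 + 3x - 5, f'(x) = 6x + (3), f''(x) = 6
Step 1: f'(-4) = -21, x_1 = -4 - -21/6 = -1/2
Step 2: f'(-1/2) = 0, x_2 = -1/2 (converged)
Newton's method converges in 1 step for quadratics.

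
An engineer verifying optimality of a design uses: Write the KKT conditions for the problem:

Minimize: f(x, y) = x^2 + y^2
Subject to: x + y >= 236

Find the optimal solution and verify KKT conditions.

KKT conditions for min x^2 + y^2 s.t. x + y >= 236:
Stationarity: 2x = mu, 2y = mu
So x = y = mu/2.
Complementary slackness: mu*(x + y - 236) = 0
Primal feasibility: x + y >= 236; dual feasibility: mu >= 0
If mu = 0 then x = y = 0, but 0 + 0 < 236 is infeasible, so the constraint is active.
Constraint active: x + y = 2*(mu/2) = 236 => mu = 236
x = y = 118, f = 27848
Verify: stationarity 2*118 = 236 = mu; primal 118 + 118 = 236 >= 236; dual mu = 236 >= 0; complementary slackness 236*(236 - 236) = 0. All KKT conditions hold.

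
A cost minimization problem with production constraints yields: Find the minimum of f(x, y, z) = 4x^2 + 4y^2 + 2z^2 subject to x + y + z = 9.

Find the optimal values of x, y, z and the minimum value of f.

Using Lagrange multipliers on f = 4x^2 + 4y^2 + 2z^2 with constraint x + y + z = 9:
Conditions: 2*4*x = lambda, 2*4*y = lambda, 2*2*z = lambda
So x = lambda/8, y = lambda/8, z = lambda/4
Substituting into constraint: lambda * (1/2) = 9
lambda = 18
x = 9/4, y = 9/4, z = 9/2
Minimum value = 81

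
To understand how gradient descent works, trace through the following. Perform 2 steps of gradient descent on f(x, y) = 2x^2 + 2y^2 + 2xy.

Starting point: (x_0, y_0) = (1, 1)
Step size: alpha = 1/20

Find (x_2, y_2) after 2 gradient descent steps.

f(x,y) = 2x^2 + 2y^2 + 2xy
grad_x = 4x + 2y, grad_y = 4y + 2x
Step 1: grad = (6, 6), (7/10, 7/10)
Step 2: grad = (21/5, 21/5), (49/100, 49/100)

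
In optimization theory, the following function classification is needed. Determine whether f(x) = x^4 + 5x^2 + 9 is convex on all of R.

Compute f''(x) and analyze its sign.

f(x) = x^4 + 5x^2 + 9
f'(x) = 4x^3 + 10x
f''(x) = 12x^2 + 10
f''(x) = 12x^2 + 10 >= 10 > 0 for all x
Therefore, f is convex on R.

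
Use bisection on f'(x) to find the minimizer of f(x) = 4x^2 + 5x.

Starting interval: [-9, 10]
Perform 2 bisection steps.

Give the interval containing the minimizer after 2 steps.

Finding critical point of f(x) = 4x^2 + 5x using bisection on f'(x) = 8x + 5.
f'(x) = 0 when x = -5/8.
Starting interval: [-9, 10]
Step 1: mid = 1/2, f'(mid) = 9, new interval = [-9, 1/2]
Step 2: mid = -17/4, f'(mid) = -29, new interval = [-17/4, 1/2]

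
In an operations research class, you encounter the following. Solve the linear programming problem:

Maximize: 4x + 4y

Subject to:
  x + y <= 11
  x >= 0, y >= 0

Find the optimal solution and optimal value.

The feasible region has vertices at [(0, 0), (11, 0), (0, 11)].
Checking objective 4x + 4y at each vertex:
  (0, 0): 4*0 + 4*0 = 0
  (11, 0): 4*11 + 4*0 = 44
  (0, 11): 4*0 + 4*11 = 44
Maximum is 44 at (11, 0).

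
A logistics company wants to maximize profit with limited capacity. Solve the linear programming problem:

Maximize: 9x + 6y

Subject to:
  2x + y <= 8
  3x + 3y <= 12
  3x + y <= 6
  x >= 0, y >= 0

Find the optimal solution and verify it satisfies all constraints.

Feasible vertices: (0, 0), (0, 4), (1, 3), (2, 0)
Objective 9x + 6y at each vertex:
  (0, 0): 0
  (0, 4): 24
  (1, 3): 27
  (2, 0): 18
Maximum is 27 at (1, 3).
Verify constraints at (x, y) = (1, 3):
  2*1 + 1*3 = 5 <= 8
  3*1 + 3*3 = 12 <= 12 (active)
  3*1 + 1*3 = 6 <= 6 (active)
  x = 1 >= 0, y = 3 >= 0. All constraints satisfied.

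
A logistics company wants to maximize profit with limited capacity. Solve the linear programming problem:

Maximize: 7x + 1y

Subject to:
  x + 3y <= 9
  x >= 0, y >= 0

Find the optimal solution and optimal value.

The feasible region has vertices at [(0, 0), (9, 0), (0, 3)].
Checking objective 7x + 1y at each vertex:
  (0, 0): 7*0 + 1*0 = 0
  (9, 0): 7*9 + 1*0 = 63
  (0, 3): 7*0 + 1*3 = 3
Maximum is 63 at (9, 0).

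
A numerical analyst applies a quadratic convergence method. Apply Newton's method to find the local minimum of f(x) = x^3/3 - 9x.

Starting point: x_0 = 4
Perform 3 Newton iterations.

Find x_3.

f(x) = x^3/3 - 9x
f'(x) = x^2 - 9, f''(x) = 2x
Newton update: x_{n+1} = x_n - (x_n^2 - 9)/(2*x_n)
Step 1: x_0 = 4, f'=7, f''=8, x_1 = 25/8
Step 2: x_1 = 25/8, f'=49/64, f''=25/4, x_2 = 1201/400
Step 3: x_2 = 1201/400, f'=2401/160000, f''=1201/200, x_3 = 2882401/960800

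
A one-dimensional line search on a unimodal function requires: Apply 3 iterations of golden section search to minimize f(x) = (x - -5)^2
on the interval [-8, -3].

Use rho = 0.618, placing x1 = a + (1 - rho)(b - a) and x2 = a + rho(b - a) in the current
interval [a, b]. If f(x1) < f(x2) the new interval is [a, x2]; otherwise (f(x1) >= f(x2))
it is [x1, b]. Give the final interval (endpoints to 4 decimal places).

Golden section search for min of f(x) = (x - -5)^2 on [-8, -3].
Each step: x1 = a + (1 - rho)(b - a), x2 = a + rho(b - a); if f(x1) < f(x2) keep [a, x2], otherwise keep [x1, b].
Step 1: [-8.0000, -3.0000], x1=-6.0900 (f=1.1881), x2=-4.9100 (f=0.0081); f(x1) > f(x2) => keep [-6.0900, -3.0000]
Step 2: [-6.0900, -3.0000], x1=-4.9096 (f=0.0082), x2=-4.1804 (f=0.6718); f(x1) < f(x2) => keep [-6.0900, -4.1804]
Step 3: [-6.0900, -4.1804], x1=-5.3605 (f=0.1300), x2=-4.9099 (f=0.0081); f(x1) > f(x2) => keep [-5.3605, -4.1804]
Final interval: [-5.3605, -4.1804]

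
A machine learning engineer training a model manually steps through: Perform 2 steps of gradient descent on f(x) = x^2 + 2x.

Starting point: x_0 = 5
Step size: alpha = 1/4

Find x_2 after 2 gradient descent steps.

f(x) = x^2 + 2x, f'(x) = 2x + (2)
Step 1: f'(5) = 12, x_1 = 5 - 1/4 * 12 = 2
Step 2: f'(2) = 6, x_2 = 2 - 1/4 * 6 = 1/2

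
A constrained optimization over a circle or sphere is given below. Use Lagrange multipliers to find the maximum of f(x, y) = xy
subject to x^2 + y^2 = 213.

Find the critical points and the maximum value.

Lagrange conditions: y = 2*lambda*x and x = 2*lambda*y
If x = 0 then y = 0, violating the constraint, so x, y != 0.
Dividing: y/x = x/y => x^2 = y^2 => y = x or y = -x
Constraint: 2x^2 = 213 => x^2 = 213/2 => x = +/-sqrt(213/2)
Critical points: (sqrt(213/2), sqrt(213/2)), (-sqrt(213/2), -sqrt(213/2)), (sqrt(213/2), -sqrt(213/2)), (-sqrt(213/2), sqrt(213/2))
  y = x:  xy = x^2 = 213/2  at (sqrt(213/2), sqrt(213/2)) and (-sqrt(213/2), -sqrt(213/2))
  y = -x: xy = -x^2 = -213/2 at (sqrt(213/2), -sqrt(213/2)) and (-sqrt(213/2), sqrt(213/2))
Maximum xy = 213/2 at (sqrt(213/2), sqrt(213/2)) and (-sqrt(213/2), -sqrt(213/2))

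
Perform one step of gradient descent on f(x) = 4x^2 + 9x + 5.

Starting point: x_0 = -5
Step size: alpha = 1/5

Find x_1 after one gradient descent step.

f(x) = 4x^2 + 9x + 5
f'(x) = 8x + 9
f'(-5) = 8*-5 + (9) = -31
x_1 = x_0 - alpha * f'(x_0) = -5 - 1/5 * -31 = 6/5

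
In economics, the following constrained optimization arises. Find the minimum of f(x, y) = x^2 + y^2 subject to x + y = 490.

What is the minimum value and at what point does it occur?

Substitute y = 490 - x into f(x,y) = x^2 + y^2:
g(x) = x^2 + (490 - x)^2 = 2x^2 - 980x + 240100
g'(x) = 4x - 980 = 0  =>  x = 245
y = 490 - 245 = 245
Minimum value = 245^2 + 245^2 = 120050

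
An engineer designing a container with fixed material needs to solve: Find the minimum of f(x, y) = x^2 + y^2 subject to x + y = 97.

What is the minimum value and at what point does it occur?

Substitute y = 97 - x into f(x,y) = x^2 + y^2:
g(x) = x^2 + (97 - x)^2 = 2x^2 - 194x + 9409
g'(x) = 4x - 194 = 0  =>  x = 97/2
y = 97 - 97/2 = 97/2
Minimum value = (97/2)^2 + (97/2)^2 = 9409/2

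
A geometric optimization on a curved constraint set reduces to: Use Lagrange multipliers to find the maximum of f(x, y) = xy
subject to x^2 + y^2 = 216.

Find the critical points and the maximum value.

Lagrange conditions: y = 2*lambda*x and x = 2*lambda*y
If x = 0 then y = 0, violating the constraint, so x, y != 0.
Dividing: y/x = x/y => x^2 = y^2 => y = x or y = -x
Constraint: 2x^2 = 216 => x^2 = 108 => x = +/-sqrt(108)
Critical points: (sqrt(108), sqrt(108)), (-sqrt(108), -sqrt(108)), (sqrt(108), -sqrt(108)), (-sqrt(108), sqrt(108))
  y = x:  xy = x^2 = 108  at (sqrt(108), sqrt(108)) and (-sqrt(108), -sqrt(108))
  y = -x: xy = -x^2 = -108 at (sqrt(108), -sqrt(108)) and (-sqrt(108), sqrt(108))
Maximum xy = 108 at (sqrt(108), sqrt(108)) and (-sqrt(108), -sqrt(108))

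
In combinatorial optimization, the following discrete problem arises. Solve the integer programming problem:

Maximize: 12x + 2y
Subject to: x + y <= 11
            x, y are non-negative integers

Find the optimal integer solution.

Objective: 12x + 2y, constraint: x + y <= 11
Coefficient of x is 12 >= coefficient of y is 2, so allocate the entire budget to x.
Optimal: x = 11, y = 0, value = 132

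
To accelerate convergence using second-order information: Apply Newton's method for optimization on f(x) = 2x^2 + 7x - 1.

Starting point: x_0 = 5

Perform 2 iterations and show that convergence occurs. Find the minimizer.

f(x) = 2x^2 + 7x - 1, f'(x) = 4x + (7), f''(x) = 4
Step 1: f'(5) = 27, x_1 = 5 - 27/4 = -7/4
Step 2: f'(-7/4) = 0, x_2 = -7/4 (converged)
Newton's method converges in 1 step for quadratics.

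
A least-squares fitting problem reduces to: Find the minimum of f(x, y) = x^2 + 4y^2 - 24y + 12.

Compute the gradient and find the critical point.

f(x,y) = x^2 + 4y^2 - 24y + 12
df/dx = 2x + (0) = 0  =>  x = 0
df/dy = 8y + (-24) = 0  =>  y = 3
f(0, 3) = 1*(0)^2 + 4*(3)^2 + -24*(3) + 12 = -24
Hessian is diagonal with entries 2, 8 > 0, so this is a minimum.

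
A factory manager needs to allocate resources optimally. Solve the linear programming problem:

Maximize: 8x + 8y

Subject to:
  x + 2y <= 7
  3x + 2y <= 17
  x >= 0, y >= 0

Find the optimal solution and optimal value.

Feasible vertices: (0, 0), (0, 7/2), (5, 1), (17/3, 0)
Objective 8x + 8y at each:
  (0, 0): 0
  (0, 7/2): 28
  (5, 1): 48
  (17/3, 0): 136/3
Maximum is 48 at (5, 1).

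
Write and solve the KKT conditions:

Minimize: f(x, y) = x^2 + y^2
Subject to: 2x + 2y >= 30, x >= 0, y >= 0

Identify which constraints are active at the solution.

KKT conditions for min x^2 + y^2 s.t. 2x + 2y >= 30, x >= 0, y >= 0:
Stationarity: 2x = mu*2 + mu_x, 2y = mu*2 + mu_y, with mu, mu_x, mu_y >= 0
Complementary slackness: mu*(2x + 2y - 30) = 0, mu_x*x = 0, mu_y*y = 0
(0, 0) is infeasible (2*0 + 2*0 < 30), so if mu = 0 stationarity would force x = mu_x/2 >= 0, y = mu_y/2 >= 0 with mu_x*x = mu_y*y = 0, i.e. x = y = 0: contradiction. Hence mu > 0 and 2x + 2y = 30 is active.
Try x > 0, y > 0 (so mu_x = mu_y = 0): x = 2*mu/2, y = 2*mu/2
Substitute: 2*(2*mu/2) + 2*(2*mu/2) = 30
  mu*8/2 = 30 => mu = 15/2
x* = 15/2 > 0, y* = 15/2 > 0, consistent with mu_x = mu_y = 0.
f is convex and the constraints are linear, so this KKT point is the global minimum.
f* = 225/2
Active constraints: 2x + 2y >= 30 (holds with equality, mu = 15/2 > 0); x >= 0 and y >= 0 are inactive (mu_x = mu_y = 0).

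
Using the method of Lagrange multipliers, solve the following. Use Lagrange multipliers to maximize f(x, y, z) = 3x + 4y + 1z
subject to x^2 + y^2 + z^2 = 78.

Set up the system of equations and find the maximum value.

Lagrange conditions: 3 = 2*lambda*x, 4 = 2*lambda*y, 1 = 2*lambda*z
So x:3 = y:4 = z:1, i.e. x = 3t, y = 4t, z = 1t
Constraint: t^2*(3^2 + 4^2 + 1^2) = 78
  t^2 * 26 = 78  =>  t = sqrt(3)
Maximum = 3*3t + 4*4t + 1*1t = 26*sqrt(3) = sqrt(2028)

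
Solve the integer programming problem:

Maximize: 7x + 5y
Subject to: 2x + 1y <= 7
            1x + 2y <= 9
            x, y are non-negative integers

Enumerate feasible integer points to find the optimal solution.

Constraint 1: 2x + 1y <= 7
Constraint 2: 1x + 2y <= 9
Feasible x range (need y >= 0): 0 <= x <= min(7/2, 9/1) => x in {0, ..., 3}.
Enumerate feasible integer points row by row (the coefficient of y is 5 > 0, so for each x the largest feasible y gives the best value):
  x = 0: y <= min((7 - 2*0)/1, (9 - 1*0)/2) => y in {0, ..., 4}; best 7*0 + 5*4 = 20
  x = 1: y <= min((7 - 2*1)/1, (9 - 1*1)/2) => y in {0, ..., 4}; best 7*1 + 5*4 = 27
  x = 2: y <= min((7 - 2*2)/1, (9 - 1*2)/2) => y in {0, ..., 3}; best 7*2 + 5*3 = 29
  x = 3: y <= min((7 - 2*3)/1, (9 - 1*3)/2) => y in {0, ..., 1}; best 7*3 + 5*1 = 26
The maximum 7x + 5y = 29 is achieved at x = 2, y = 3.
Check: 2*2 + 1*3 = 7 <= 7 and 1*2 + 2*3 = 8 <= 9.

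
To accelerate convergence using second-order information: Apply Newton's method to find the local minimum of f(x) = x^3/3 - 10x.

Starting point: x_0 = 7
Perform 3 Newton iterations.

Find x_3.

f(x) = x^3/3 - 10x
f'(x) = x^2 - 10, f''(x) = 2x
Newton update: x_{n+1} = x_n - (x_n^2 - 10)/(2*x_n)
Step 1: x_0 = 7, f'=39, f''=14, x_1 = 59/14
Step 2: x_1 = 59/14, f'=1521/196, f''=59/7, x_2 = 5441/1652
Step 3: x_2 = 5441/1652, f'=2313441/2729104, f''=5441/826, x_3 = 56895521/17977064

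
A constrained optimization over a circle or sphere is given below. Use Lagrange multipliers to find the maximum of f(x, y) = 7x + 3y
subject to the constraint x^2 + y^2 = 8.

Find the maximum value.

Set up Lagrange conditions: grad f = lambda * grad g
  7 = 2*lambda*x
  3 = 2*lambda*y
From these: x/y = 7/3, so x = 7t, y = 3t for some t.
Substitute into constraint: (7t)^2 + (3t)^2 = 8
  t^2 * 58 = 8
  t = sqrt(8/58)
Maximum = 7*x + 3*y = (7^2 + 3^2)*t = 58 * sqrt(8/58) = sqrt(464)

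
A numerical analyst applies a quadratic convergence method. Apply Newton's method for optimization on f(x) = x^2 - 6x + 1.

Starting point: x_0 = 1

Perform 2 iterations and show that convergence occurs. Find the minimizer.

f(x) = x^2 - 6x + 1, f'(x) = 2x + (-6), f''(x) = 2
Step 1: f'(1) = -4, x_1 = 1 - -4/2 = 3
Step 2: f'(3) = 0, x_2 = 3 (converged)
Newton's method converges in 1 step for quadratics.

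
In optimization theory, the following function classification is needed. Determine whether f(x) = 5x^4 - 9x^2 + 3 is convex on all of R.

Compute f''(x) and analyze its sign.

f(x) = 5x^4 - 9x^2 + 3
f'(x) = 20x^3 + -18x
f''(x) = 60x^2 + -18
f''(0) = -18 < 0, so not convex near x = 0
Therefore, f is not globally convex on R.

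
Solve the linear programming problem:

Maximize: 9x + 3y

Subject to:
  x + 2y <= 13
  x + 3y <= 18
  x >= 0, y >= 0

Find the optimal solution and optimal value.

Feasible vertices: (0, 0), (0, 6), (3, 5), (13, 0)
Objective 9x + 3y at each:
  (0, 0): 0
  (0, 6): 18
  (3, 5): 42
  (13, 0): 117
Maximum is 117 at (13, 0).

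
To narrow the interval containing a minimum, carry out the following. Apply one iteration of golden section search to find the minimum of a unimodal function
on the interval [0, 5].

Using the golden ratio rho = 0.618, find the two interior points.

Golden section search on [0, 5].
Golden ratio rho = 0.618 (approx).
Interior points:
  x_1 = 0 + (1-0.618)*5 = 1.9100
  x_2 = 0 + 0.618*5 = 3.0900
Compare f(x_1) and f(x_2) to determine which subinterval to keep.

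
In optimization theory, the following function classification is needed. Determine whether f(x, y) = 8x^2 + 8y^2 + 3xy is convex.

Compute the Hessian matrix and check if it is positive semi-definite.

f(x,y) = 8x^2 + 8y^2 + 3xy
Hessian H = [[16, 3], [3, 16]]
trace(H) = 32, det(H) = 247
Eigenvalues: (32 +/- sqrt(36)) / 2 = 19, 13
Since both eigenvalues > 0, f is convex.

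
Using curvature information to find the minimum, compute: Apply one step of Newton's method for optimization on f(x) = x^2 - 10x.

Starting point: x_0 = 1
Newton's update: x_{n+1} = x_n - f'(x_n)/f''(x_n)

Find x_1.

f(x) = x^2 - 10x
f'(x) = 2x + (-10), f''(x) = 2
Newton step: x_1 = x_0 - f'(x_0)/f''(x_0)
f'(1) = -8
x_1 = 1 - -8/2 = 5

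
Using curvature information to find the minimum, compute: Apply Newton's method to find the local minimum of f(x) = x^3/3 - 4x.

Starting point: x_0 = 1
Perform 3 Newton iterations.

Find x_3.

f(x) = x^3/3 - 4x
f'(x) = x^2 - 4, f''(x) = 2x
Newton update: x_{n+1} = x_n - (x_n^2 - 4)/(2*x_n)
Step 1: x_0 = 1, f'=-3, f''=2, x_1 = 5/2
Step 2: x_1 = 5/2, f'=9/4, f''=5, x_2 = 41/20
Step 3: x_2 = 41/20, f'=81/400, f''=41/10, x_3 = 3281/1640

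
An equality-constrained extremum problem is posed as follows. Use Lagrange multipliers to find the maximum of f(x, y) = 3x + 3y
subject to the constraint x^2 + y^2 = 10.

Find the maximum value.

Set up Lagrange conditions: grad f = lambda * grad g
  3 = 2*lambda*x
  3 = 2*lambda*y
From these: x/y = 3/3, so x = 3t, y = 3t for some t.
Substitute into constraint: (3t)^2 + (3t)^2 = 10
  t^2 * 18 = 10
  t = sqrt(10/18)
Maximum = 3*x + 3*y = (3^2 + 3^2)*t = 18 * sqrt(10/18) = sqrt(180)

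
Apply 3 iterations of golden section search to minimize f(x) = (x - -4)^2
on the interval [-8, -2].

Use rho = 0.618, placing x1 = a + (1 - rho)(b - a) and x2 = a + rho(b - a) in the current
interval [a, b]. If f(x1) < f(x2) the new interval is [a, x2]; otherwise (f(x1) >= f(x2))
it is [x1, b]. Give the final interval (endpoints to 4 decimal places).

Golden section search for min of f(x) = (x - -4)^2 on [-8, -2].
Each step: x1 = a + (1 - rho)(b - a), x2 = a + rho(b - a); if f(x1) < f(x2) keep [a, x2], otherwise keep [x1, b].
Step 1: [-8.0000, -2.0000], x1=-5.7080 (f=2.9173), x2=-4.2920 (f=0.0853); f(x1) > f(x2) => keep [-5.7080, -2.0000]
Step 2: [-5.7080, -2.0000], x1=-4.2915 (f=0.0850), x2=-3.4165 (f=0.3405); f(x1) < f(x2) => keep [-5.7080, -3.4165]
Step 3: [-5.7080, -3.4165], x1=-4.8326 (f=0.6933), x2=-4.2918 (f=0.0852); f(x1) > f(x2) => keep [-4.8326, -3.4165]
Final interval: [-4.8326, -3.4165]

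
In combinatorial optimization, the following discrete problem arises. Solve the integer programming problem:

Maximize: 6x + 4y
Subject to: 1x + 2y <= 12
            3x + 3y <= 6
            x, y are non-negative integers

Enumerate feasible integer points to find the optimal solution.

Constraint 1: 1x + 2y <= 12
Constraint 2: 3x + 3y <= 6
Feasible x range (need y >= 0): 0 <= x <= min(12/1, 6/3) => x in {0, ..., 2}.
Enumerate feasible integer points row by row (the coefficient of y is 4 > 0, so for each x the largest feasible y gives the best value):
  x = 0: y <= min((12 - 1*0)/2, (6 - 3*0)/3) => y in {0, ..., 2}; best 6*0 + 4*2 = 8
  x = 1: y <= min((12 - 1*1)/2, (6 - 3*1)/3) => y in {0, ..., 1}; best 6*1 + 4*1 = 10
  x = 2: y <= min((12 - 1*2)/2, (6 - 3*2)/3) => y in {0}; best 6*2 + 4*0 = 12
The maximum 6x + 4y = 12 is achieved at x = 2, y = 0.
Check: 1*2 + 2*0 = 2 <= 12 and 3*2 + 3*0 = 6 <= 6.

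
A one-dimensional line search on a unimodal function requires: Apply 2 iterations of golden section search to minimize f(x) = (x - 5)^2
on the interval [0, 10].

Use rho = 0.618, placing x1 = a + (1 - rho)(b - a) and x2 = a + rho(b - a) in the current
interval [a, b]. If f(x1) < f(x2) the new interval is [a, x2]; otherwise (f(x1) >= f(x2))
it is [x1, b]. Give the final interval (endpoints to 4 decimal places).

Golden section search for min of f(x) = (x - 5)^2 on [0, 10].
Each step: x1 = a + (1 - rho)(b - a), x2 = a + rho(b - a); if f(x1) < f(x2) keep [a, x2], otherwise keep [x1, b].
Step 1: [0.0000, 10.0000], x1=3.8200 (f=1.3924), x2=6.1800 (f=1.3924); f(x1) = f(x2) (tie, not '<') => keep [3.8200, 10.0000]
Step 2: [3.8200, 10.0000], x1=6.1808 (f=1.3942), x2=7.6392 (f=6.9656); f(x1) < f(x2) => keep [3.8200, 7.6392]
Final interval: [3.8200, 7.6392]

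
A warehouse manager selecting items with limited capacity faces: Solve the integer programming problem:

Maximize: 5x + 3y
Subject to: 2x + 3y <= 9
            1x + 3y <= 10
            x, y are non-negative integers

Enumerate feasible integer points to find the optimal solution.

Constraint 1: 2x + 3y <= 9
Constraint 2: 1x + 3y <= 10
Feasible x range (need y >= 0): 0 <= x <= min(9/2, 10/1) => x in {0, ..., 4}.
Enumerate feasible integer points row by row (the coefficient of y is 3 > 0, so for each x the largest feasible y gives the best value):
  x = 0: y <= min((9 - 2*0)/3, (10 - 1*0)/3) => y in {0, ..., 3}; best 5*0 + 3*3 = 9
  x = 1: y <= min((9 - 2*1)/3, (10 - 1*1)/3) => y in {0, ..., 2}; best 5*1 + 3*2 = 11
  x = 2: y <= min((9 - 2*2)/3, (10 - 1*2)/3) => y in {0, ..., 1}; best 5*2 + 3*1 = 13
  x = 3: y <= min((9 - 2*3)/3, (10 - 1*3)/3) => y in {0, ..., 1}; best 5*3 + 3*1 = 18
  x = 4: y <= min((9 - 2*4)/3, (10 - 1*4)/3) => y in {0}; best 5*4 + 3*0 = 20
The maximum 5x + 3y = 20 is achieved at x = 4, y = 0.
Check: 2*4 + 3*0 = 8 <= 9 and 1*4 + 3*0 = 4 <= 10.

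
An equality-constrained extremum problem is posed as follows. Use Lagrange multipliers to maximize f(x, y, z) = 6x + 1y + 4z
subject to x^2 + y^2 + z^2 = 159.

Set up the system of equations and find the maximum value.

Lagrange conditions: 6 = 2*lambda*x, 1 = 2*lambda*y, 4 = 2*lambda*z
So x:6 = y:1 = z:4, i.e. x = 6t, y = 1t, z = 4t
Constraint: t^2*(6^2 + 1^2 + 4^2) = 159
  t^2 * 53 = 159  =>  t = sqrt(3)
Maximum = 6*6t + 1*1t + 4*4t = 53*sqrt(3) = sqrt(8427)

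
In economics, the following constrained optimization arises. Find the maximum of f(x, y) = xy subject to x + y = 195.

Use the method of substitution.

Substitute y = 195 - x into f(x,y) = xy:
g(x) = x(195 - x) = 195x - x^2
g'(x) = 195 - 2x = 0  =>  x = 195/2
y = 195 - 195/2 = 195/2
Maximum value = (195/2) * (195/2) = 38025/4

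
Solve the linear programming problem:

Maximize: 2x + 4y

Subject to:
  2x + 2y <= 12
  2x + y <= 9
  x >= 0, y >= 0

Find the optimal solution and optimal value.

Feasible vertices: (0, 0), (0, 6), (3, 3), (9/2, 0)
Objective 2x + 4y at each:
  (0, 0): 0
  (0, 6): 24
  (3, 3): 18
  (9/2, 0): 9
Maximum is 24 at (0, 6).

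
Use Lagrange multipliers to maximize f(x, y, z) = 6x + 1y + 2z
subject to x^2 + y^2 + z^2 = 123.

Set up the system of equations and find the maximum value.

Lagrange conditions: 6 = 2*lambda*x, 1 = 2*lambda*y, 2 = 2*lambda*z
So x:6 = y:1 = z:2, i.e. x = 6t, y = 1t, z = 2t
Constraint: t^2*(6^2 + 1^2 + 2^2) = 123
  t^2 * 41 = 123  =>  t = sqrt(3)
Maximum = 6*6t + 1*1t + 2*2t = 41*sqrt(3) = sqrt(5043)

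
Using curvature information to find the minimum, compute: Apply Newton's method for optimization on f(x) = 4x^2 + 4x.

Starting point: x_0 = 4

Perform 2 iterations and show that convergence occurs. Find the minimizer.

f(x) = 4x^2 + 4x, f'(x) = 8x + (4), f''(x) = 8
Step 1: f'(4) = 36, x_1 = 4 - 36/8 = -1/2
Step 2: f'(-1/2) = 0, x_2 = -1/2 (converged)
Newton's method converges in 1 step for quadratics.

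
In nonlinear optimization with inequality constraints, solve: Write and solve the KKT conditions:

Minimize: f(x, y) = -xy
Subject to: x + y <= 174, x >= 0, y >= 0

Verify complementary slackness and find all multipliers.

Problem: min -xy s.t. x + y <= 174 (multiplier lambda), x >= 0 (mu_x), y >= 0 (mu_y)
KKT stationarity: -y + lambda - mu_x = 0, -x + lambda - mu_y = 0, with lambda, mu_x, mu_y >= 0
Complementary slackness: lambda*(x + y - 174) = 0, mu_x*x = 0, mu_y*y = 0
If lambda = 0: y = -mu_x <= 0 and x = -mu_y <= 0 force x = y = 0 with f = 0; but x = y = 87 is feasible with f = -7569 < 0, so this is not the minimum. Hence lambda > 0 and x + y = 174.
Try x > 0, y > 0 (so mu_x = mu_y = 0): y = lambda, x = lambda => x = y = lambda
x + y = 174 => 2*lambda = 174 => lambda = 87
x* = y* = 87 > 0, consistent with mu_x = mu_y = 0.
(Any feasible point with x = 0 or y = 0 has f = 0 > -7569, so the minimum is not on those boundaries.)
min(-xy) = -7569 (i.e. max xy = 7569)
Multipliers: lambda = 87, mu_x = 0, mu_y = 0
Complementary slackness: lambda*(x + y - 174) = 87*(87 + 87 - 174) = 0, mu_x*x = 0*87 = 0, mu_y*y = 0*87 = 0. Satisfied.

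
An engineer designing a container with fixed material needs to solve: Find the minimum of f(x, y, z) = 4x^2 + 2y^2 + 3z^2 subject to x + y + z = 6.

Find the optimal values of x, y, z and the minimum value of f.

Using Lagrange multipliers on f = 4x^2 + 2y^2 + 3z^2 with constraint x + y + z = 6:
Conditions: 2*4*x = lambda, 2*2*y = lambda, 2*3*z = lambda
So x = lambda/8, y = lambda/4, z = lambda/6
Substituting into constraint: lambda * (13/24) = 6
lambda = 144/13
x = 18/13, y = 36/13, z = 24/13
Minimum value = 432/13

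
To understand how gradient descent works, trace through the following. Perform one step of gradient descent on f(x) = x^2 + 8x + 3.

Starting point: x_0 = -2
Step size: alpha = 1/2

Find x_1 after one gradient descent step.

f(x) = x^2 + 8x + 3
f'(x) = 2x + 8
f'(-2) = 2*-2 + (8) = 4
x_1 = x_0 - alpha * f'(x_0) = -2 - 1/2 * 4 = -4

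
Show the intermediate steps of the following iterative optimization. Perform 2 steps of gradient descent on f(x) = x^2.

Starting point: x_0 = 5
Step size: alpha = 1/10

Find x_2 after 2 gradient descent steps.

f(x) = x^2, f'(x) = 2x + (0)
Step 1: f'(5) = 10, x_1 = 5 - 1/10 * 10 = 4
Step 2: f'(4) = 8, x_2 = 4 - 1/10 * 8 = 16/5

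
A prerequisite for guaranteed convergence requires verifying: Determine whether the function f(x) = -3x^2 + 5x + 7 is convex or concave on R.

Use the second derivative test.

f(x) = -3x^2 + 5x + 7
f'(x) = -6x + 5
f''(x) = -6
Since f''(x) = -6 < 0 for all x, f is concave on R.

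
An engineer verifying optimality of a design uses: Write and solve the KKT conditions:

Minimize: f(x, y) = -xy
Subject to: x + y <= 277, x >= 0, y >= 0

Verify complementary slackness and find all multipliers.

Problem: min -xy s.t. x + y <= 277 (multiplier lambda), x >= 0 (mu_x), y >= 0 (mu_y)
KKT stationarity: -y + lambda - mu_x = 0, -x + lambda - mu_y = 0, with lambda, mu_x, mu_y >= 0
Complementary slackness: lambda*(x + y - 277) = 0, mu_x*x = 0, mu_y*y = 0
If lambda = 0: y = -mu_x <= 0 and x = -mu_y <= 0 force x = y = 0 with f = 0; but x = y = 277/2 is feasible with f = -76729/4 < 0, so this is not the minimum. Hence lambda > 0 and x + y = 277.
Try x > 0, y > 0 (so mu_x = mu_y = 0): y = lambda, x = lambda => x = y = lambda
x + y = 277 => 2*lambda = 277 => lambda = 277/2
x* = y* = 277/2 > 0, consistent with mu_x = mu_y = 0.
(Any feasible point with x = 0 or y = 0 has f = 0 > -76729/4, so the minimum is not on those boundaries.)
min(-xy) = -76729/4 (i.e. max xy = 76729/4)
Multipliers: lambda = 277/2, mu_x = 0, mu_y = 0
Complementary slackness: lambda*(x + y - 277) = 277/2*(277/2 + 277/2 - 277) = 0, mu_x*x = 0*277/2 = 0, mu_y*y = 0*277/2 = 0. Satisfied.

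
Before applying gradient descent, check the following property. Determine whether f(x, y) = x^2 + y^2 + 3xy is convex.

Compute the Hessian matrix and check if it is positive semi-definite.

f(x,y) = x^2 + y^2 + 3xy
Hessian H = [[2, 3], [3, 2]]
trace(H) = 4, det(H) = -5
Eigenvalues: (4 +/- sqrt(36)) / 2 = 5, -1
Since not both eigenvalues positive, f is neither convex nor concave.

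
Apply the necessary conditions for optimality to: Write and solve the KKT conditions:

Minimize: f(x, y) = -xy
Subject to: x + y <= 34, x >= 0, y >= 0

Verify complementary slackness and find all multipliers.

Problem: min -xy s.t. x + y <= 34 (multiplier lambda), x >= 0 (mu_x), y >= 0 (mu_y)
KKT stationarity: -y + lambda - mu_x = 0, -x + lambda - mu_y = 0, with lambda, mu_x, mu_y >= 0
Complementary slackness: lambda*(x + y - 34) = 0, mu_x*x = 0, mu_y*y = 0
If lambda = 0: y = -mu_x <= 0 and x = -mu_y <= 0 force x = y = 0 with f = 0; but x = y = 17 is feasible with f = -289 < 0, so this is not the minimum. Hence lambda > 0 and x + y = 34.
Try x > 0, y > 0 (so mu_x = mu_y = 0): y = lambda, x = lambda => x = y = lambda
x + y = 34 => 2*lambda = 34 => lambda = 17
x* = y* = 17 > 0, consistent with mu_x = mu_y = 0.
(Any feasible point with x = 0 or y = 0 has f = 0 > -289, so the minimum is not on those boundaries.)
min(-xy) = -289 (i.e. max xy = 289)
Multipliers: lambda = 17, mu_x = 0, mu_y = 0
Complementary slackness: lambda*(x + y - 34) = 17*(17 + 17 - 34) = 0, mu_x*x = 0*17 = 0, mu_y*y = 0*17 = 0. Satisfied.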